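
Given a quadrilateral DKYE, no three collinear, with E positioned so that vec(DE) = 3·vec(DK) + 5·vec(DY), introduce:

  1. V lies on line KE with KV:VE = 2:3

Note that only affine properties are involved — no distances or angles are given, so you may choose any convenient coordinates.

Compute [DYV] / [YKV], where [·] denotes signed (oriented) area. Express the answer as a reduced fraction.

Choose coordinates D = (0, 0), K = (1, 0), Y = (0, 1), E = (3, 5).
1. V lies on line KE with KV:VE = 2:3 ⇒ V = (9/5, 2)
2·[DYV] = -9/5, 2·[YKV] = 14/5
[DYV]:[YKV] = -9/5:14/5 = -9/14

[DYV]:[YKV] = -9/14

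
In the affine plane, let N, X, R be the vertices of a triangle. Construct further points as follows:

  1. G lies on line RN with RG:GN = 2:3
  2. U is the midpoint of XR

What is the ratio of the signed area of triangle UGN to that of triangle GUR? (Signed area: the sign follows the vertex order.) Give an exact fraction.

Set N = (0, 0), X = (1, 0), R = (0, 1); any affine frame gives the same invariant.
1. G lies on line RN with RG:GN = 2:3 ⇒ G = (0, 3/5)
2. U is the midpoint of XR ⇒ U = (1/2, 1/2)
2·[UGN] = 3/10, 2·[GUR] = 1/5
[UGN]:[GUR] = 3/10:1/5 = 3/2

[UGN]:[GUR] = 3/2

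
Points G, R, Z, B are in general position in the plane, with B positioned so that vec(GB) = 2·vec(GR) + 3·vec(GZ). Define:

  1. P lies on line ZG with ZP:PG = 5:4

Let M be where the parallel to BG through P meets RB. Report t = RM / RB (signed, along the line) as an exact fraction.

t = 35/27

Work in coordinates with G = (0, 0), R = (1, 0), Z = (0, 1), B = (2, 3).
1. P lies on line ZG with ZP:PG = 5:4 ⇒ P = (0, 4/9)
through P parallel to BG: direction (-2, -3); meets RB at M = (62/27, 35/9)
M = R + t·(B−R) with t = 35/27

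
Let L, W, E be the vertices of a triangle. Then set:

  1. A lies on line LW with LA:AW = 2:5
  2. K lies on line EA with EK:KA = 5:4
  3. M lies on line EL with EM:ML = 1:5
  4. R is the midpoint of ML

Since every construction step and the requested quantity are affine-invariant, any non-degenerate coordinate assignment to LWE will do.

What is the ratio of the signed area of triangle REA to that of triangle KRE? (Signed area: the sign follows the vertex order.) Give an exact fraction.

Assign L = (0, 0), W = (1, 0), E = (0, 1) — the answer is frame-independent, so this choice is without loss of generality.
1. A lies on line LW with LA:AW = 2:5 ⇒ A = (2/7, 0)
2. K lies on line EA with EK:KA = 5:4 ⇒ K = (10/63, 4/9)
3. M lies on line EL with EM:ML = 1:5 ⇒ M = (0, 5/6)
4. R is the midpoint of ML ⇒ R = (0, 5/12)
2·[REA] = -1/6, 2·[KRE] = -5/54
[REA]:[KRE] = -1/6:-5/54 = 9/5

[REA]:[KRE] = 9/5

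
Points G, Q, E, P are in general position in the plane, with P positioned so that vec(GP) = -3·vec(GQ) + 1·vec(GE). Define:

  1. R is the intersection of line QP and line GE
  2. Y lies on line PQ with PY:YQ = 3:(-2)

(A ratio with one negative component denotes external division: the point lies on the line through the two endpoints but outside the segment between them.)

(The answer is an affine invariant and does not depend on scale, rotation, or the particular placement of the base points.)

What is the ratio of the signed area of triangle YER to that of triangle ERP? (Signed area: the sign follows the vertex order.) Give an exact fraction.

Set G = (0, 0), Q = (1, 0), E = (0, 1), P = (-3, 1); any affine frame gives the same invariant.
1. R is the intersection of line QP and line GE ⇒ R = (0, 1/4)
2. Y lies on line PQ with PY:YQ = 3:(-2) ⇒ Y = (9, -2)
2·[YER] = 27/4, 2·[ERP] = -9/4
[YER]:[ERP] = 27/4:-9/4 = -3

[YER]:[ERP] = -3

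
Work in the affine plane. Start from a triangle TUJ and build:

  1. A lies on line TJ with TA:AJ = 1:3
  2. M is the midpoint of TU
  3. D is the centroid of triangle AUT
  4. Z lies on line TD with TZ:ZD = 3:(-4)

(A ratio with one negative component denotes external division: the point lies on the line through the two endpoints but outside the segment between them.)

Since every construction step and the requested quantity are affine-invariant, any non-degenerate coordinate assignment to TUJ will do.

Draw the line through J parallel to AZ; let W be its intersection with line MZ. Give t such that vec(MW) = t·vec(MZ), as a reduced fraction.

t = 5/2

Work in coordinates with T = (0, 0), U = (1, 0), J = (0, 1).
1. A lies on line TJ with TA:AJ = 1:3 ⇒ A = (0, 1/4)
2. M is the midpoint of TU ⇒ M = (1/2, 0)
3. D is the centroid of triangle AUT ⇒ D = (1/3, 1/12)
4. Z lies on line TD with TZ:ZD = 3:(-4) ⇒ Z = (-1, -1/4)
through J parallel to AZ: direction (-1, -1/2); meets MZ at W = (-13/4, -5/8)
W = M + t·(Z−M) with t = 5/2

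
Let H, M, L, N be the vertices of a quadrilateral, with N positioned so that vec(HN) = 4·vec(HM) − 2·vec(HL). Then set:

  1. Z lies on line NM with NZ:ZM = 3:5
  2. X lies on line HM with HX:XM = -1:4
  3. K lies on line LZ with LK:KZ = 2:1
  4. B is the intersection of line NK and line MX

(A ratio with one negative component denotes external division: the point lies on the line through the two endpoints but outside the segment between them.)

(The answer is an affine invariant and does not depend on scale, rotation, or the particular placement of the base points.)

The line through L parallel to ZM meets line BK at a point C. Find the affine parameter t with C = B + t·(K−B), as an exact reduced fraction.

Set H = (0, 0), M = (1, 0), L = (0, 1), N = (4, -2); any affine frame gives the same invariant.
1. Z lies on line NM with NZ:ZM = 3:5 ⇒ Z = (23/8, -5/4)
2. X lies on line HM with HX:XM = -1:4 ⇒ X = (-1/3, 0)
3. K lies on line LZ with LK:KZ = 2:1 ⇒ K = (23/12, -1/2)
4. B is the intersection of line NK and line MX ⇒ B = (11/9, 0)
through L parallel to ZM: direction (-15/8, 5/4); meets BK at C = (-9/4, 5/2)
C = B + t·(K−B) with t = -5

t = -5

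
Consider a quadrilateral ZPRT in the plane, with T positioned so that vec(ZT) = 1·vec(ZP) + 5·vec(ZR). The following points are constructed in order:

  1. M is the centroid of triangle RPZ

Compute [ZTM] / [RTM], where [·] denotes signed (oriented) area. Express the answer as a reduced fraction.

Assign Z = (0, 0), P = (1, 0), R = (0, 1), T = (1, 5) — the answer is frame-independent, so this choice is without loss of generality.
1. M is the centroid of triangle RPZ ⇒ M = (1/3, 1/3)
2·[ZTM] = -4/3, 2·[RTM] = -2
[ZTM]:[RTM] = -4/3:-2 = 2/3

[ZTM]:[RTM] = 2/3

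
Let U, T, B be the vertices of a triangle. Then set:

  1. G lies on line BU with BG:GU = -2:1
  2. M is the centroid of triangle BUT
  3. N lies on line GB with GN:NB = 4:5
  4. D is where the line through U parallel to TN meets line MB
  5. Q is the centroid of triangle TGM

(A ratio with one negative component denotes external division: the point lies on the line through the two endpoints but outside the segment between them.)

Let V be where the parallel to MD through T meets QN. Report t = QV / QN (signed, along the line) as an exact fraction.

Assign U = (0, 0), T = (1, 0), B = (0, 1) — the answer is frame-independent, so this choice is without loss of generality.
1. G lies on line BU with BG:GU = -2:1 ⇒ G = (0, -1)
2. M is the centroid of triangle BUT ⇒ M = (1/3, 1/3)
3. N lies on line GB with GN:NB = 4:5 ⇒ N = (0, -1/9)
4. D is where the line through U parallel to TN meets line MB ⇒ D = (9/19, 1/19)
5. Q is the centroid of triangle TGM ⇒ Q = (4/9, -2/9)
through T parallel to MD: direction (8/57, -16/57); meets QN at V = (76/63, -26/63)
V = Q + t·(N−Q) with t = -12/7

t = -12/7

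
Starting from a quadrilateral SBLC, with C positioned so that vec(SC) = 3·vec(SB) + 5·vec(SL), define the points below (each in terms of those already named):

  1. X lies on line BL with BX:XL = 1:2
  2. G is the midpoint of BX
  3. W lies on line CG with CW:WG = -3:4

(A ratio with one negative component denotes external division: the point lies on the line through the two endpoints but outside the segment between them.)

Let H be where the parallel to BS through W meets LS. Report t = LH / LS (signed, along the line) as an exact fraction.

t = -37/2

Assign S = (0, 0), B = (1, 0), L = (0, 1), C = (3, 5) — the answer is frame-independent, so this choice is without loss of generality.
1. X lies on line BL with BX:XL = 1:2 ⇒ X = (2/3, 1/3)
2. G is the midpoint of BX ⇒ G = (5/6, 1/6)
3. W lies on line CG with CW:WG = -3:4 ⇒ W = (19/2, 39/2)
through W parallel to BS: direction (-1, 0); meets LS at H = (0, 39/2)
H = L + t·(S−L) with t = -37/2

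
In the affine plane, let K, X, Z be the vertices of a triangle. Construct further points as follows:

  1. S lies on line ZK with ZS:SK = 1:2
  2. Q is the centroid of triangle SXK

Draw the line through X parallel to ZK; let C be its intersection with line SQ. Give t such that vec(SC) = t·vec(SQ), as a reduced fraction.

t = 3

Work in coordinates with K = (0, 0), X = (1, 0), Z = (0, 1).
1. S lies on line ZK with ZS:SK = 1:2 ⇒ S = (0, 2/3)
2. Q is the centroid of triangle SXK ⇒ Q = (1/3, 2/9)
through X parallel to ZK: direction (0, -1); meets SQ at C = (1, -2/3)
C = S + t·(Q−S) with t = 3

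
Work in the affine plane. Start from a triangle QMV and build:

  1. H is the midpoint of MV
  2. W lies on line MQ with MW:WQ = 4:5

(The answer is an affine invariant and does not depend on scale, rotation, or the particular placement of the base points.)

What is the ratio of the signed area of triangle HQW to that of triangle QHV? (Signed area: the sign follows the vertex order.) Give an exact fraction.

Assign Q = (0, 0), M = (1, 0), V = (0, 1) — the answer is frame-independent, so this choice is without loss of generality.
1. H is the midpoint of MV ⇒ H = (1/2, 1/2)
2. W lies on line MQ with MW:WQ = 4:5 ⇒ W = (5/9, 0)
2·[HQW] = 5/18, 2·[QHV] = 1/2
[HQW]:[QHV] = 5/18:1/2 = 5/9

[HQW]:[QHV] = 5/9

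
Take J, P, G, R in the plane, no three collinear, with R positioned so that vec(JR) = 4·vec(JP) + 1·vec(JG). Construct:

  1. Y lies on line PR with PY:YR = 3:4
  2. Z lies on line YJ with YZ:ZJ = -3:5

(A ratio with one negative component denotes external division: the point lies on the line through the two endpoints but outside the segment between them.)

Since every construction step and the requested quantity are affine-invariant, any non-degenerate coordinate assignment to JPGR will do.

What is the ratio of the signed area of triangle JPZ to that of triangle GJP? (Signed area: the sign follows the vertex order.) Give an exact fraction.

[JPZ]:[GJP] = 15/14

Assign J = (0, 0), P = (1, 0), G = (0, 1), R = (4, 1) — the answer is frame-independent, so this choice is without loss of generality.
1. Y lies on line PR with PY:YR = 3:4 ⇒ Y = (16/7, 3/7)
2. Z lies on line YJ with YZ:ZJ = -3:5 ⇒ Z = (40/7, 15/14)
2·[JPZ] = 15/14, 2·[GJP] = 1
[JPZ]:[GJP] = 15/14:1 = 15/14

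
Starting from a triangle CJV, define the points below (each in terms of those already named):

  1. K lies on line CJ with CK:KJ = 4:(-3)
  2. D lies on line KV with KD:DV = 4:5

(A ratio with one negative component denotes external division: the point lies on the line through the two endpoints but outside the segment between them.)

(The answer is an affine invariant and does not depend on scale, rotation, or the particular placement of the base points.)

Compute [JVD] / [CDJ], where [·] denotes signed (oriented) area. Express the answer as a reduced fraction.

[JVD]:[CDJ] = 15/4

Choose coordinates C = (0, 0), J = (1, 0), V = (0, 1).
1. K lies on line CJ with CK:KJ = 4:(-3) ⇒ K = (4, 0)
2. D lies on line KV with KD:DV = 4:5 ⇒ D = (20/9, 4/9)
2·[JVD] = -5/3, 2·[CDJ] = -4/9
[JVD]:[CDJ] = -5/3:-4/9 = 15/4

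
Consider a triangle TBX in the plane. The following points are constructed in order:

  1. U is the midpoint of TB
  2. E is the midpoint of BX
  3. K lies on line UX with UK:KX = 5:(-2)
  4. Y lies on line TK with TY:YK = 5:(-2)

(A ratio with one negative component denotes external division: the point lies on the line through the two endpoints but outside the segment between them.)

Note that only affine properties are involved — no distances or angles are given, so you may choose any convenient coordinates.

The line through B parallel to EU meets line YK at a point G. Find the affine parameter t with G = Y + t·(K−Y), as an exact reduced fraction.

Choose coordinates T = (0, 0), B = (1, 0), X = (0, 1).
1. U is the midpoint of TB ⇒ U = (1/2, 0)
2. E is the midpoint of BX ⇒ E = (1/2, 1/2)
3. K lies on line UX with UK:KX = 5:(-2) ⇒ K = (-1/3, 5/3)
4. Y lies on line TK with TY:YK = 5:(-2) ⇒ Y = (-5/9, 25/9)
through B parallel to EU: direction (0, -1/2); meets YK at G = (1, -5)
G = Y + t·(K−Y) with t = 7

t = 7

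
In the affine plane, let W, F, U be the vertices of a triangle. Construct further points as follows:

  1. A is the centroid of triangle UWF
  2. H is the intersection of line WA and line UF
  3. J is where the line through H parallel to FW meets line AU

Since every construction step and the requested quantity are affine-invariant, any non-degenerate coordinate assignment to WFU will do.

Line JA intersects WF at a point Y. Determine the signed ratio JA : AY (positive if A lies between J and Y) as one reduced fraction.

Set W = (0, 0), F = (1, 0), U = (0, 1); any affine frame gives the same invariant.
1. A is the centroid of triangle UWF ⇒ A = (1/3, 1/3)
2. H is the intersection of line WA and line UF ⇒ H = (1/2, 1/2)
3. J is where the line through H parallel to FW meets line AU ⇒ J = (1/4, 1/2)
line JA meets WF at Y = (1/2, 0)
A = J + t·(Y−J) with t = 1/3, so JA:AY = 1/3:2/3

JA:AY = 1/2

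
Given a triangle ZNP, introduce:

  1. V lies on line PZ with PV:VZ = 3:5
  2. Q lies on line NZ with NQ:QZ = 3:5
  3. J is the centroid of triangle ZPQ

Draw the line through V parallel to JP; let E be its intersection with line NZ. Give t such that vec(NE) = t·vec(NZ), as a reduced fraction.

t = 103/128

Assign Z = (0, 0), N = (1, 0), P = (0, 1) — the answer is frame-independent, so this choice is without loss of generality.
1. V lies on line PZ with PV:VZ = 3:5 ⇒ V = (0, 5/8)
2. Q lies on line NZ with NQ:QZ = 3:5 ⇒ Q = (5/8, 0)
3. J is the centroid of triangle ZPQ ⇒ J = (5/24, 1/3)
through V parallel to JP: direction (-5/24, 2/3); meets NZ at E = (25/128, 0)
E = N + t·(Z−N) with t = 103/128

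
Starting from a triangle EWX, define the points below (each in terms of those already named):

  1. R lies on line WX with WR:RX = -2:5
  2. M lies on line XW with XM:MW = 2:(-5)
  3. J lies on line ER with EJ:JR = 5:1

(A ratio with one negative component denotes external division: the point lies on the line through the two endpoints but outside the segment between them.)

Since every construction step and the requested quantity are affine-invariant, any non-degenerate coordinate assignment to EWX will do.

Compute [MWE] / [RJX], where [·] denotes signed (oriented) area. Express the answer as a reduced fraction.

[MWE]:[RJX] = 6

Work in coordinates with E = (0, 0), W = (1, 0), X = (0, 1).
1. R lies on line WX with WR:RX = -2:5 ⇒ R = (5/3, -2/3)
2. M lies on line XW with XM:MW = 2:(-5) ⇒ M = (-2/3, 5/3)
3. J lies on line ER with EJ:JR = 5:1 ⇒ J = (25/18, -5/9)
2·[MWE] = -5/3, 2·[RJX] = -5/18
[MWE]:[RJX] = -5/3:-5/18 = 6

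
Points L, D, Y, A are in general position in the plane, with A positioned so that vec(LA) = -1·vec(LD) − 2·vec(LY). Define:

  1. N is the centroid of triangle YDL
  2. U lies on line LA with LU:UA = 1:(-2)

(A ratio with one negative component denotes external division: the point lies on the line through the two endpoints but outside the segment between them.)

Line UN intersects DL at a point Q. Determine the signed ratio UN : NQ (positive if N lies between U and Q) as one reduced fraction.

UN:NQ = 5

Set L = (0, 0), D = (1, 0), Y = (0, 1), A = (-1, -2); any affine frame gives the same invariant.
1. N is the centroid of triangle YDL ⇒ N = (1/3, 1/3)
2. U lies on line LA with LU:UA = 1:(-2) ⇒ U = (1, 2)
line UN meets DL at Q = (1/5, 0)
N = U + t·(Q−U) with t = 5/6, so UN:NQ = 5/6:1/6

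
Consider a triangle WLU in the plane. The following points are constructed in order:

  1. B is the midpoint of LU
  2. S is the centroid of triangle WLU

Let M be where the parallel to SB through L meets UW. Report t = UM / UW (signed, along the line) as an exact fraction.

t = 2

Set W = (0, 0), L = (1, 0), U = (0, 1); any affine frame gives the same invariant.
1. B is the midpoint of LU ⇒ B = (1/2, 1/2)
2. S is the centroid of triangle WLU ⇒ S = (1/3, 1/3)
through L parallel to SB: direction (1/6, 1/6); meets UW at M = (0, -1)
M = U + t·(W−U) with t = 2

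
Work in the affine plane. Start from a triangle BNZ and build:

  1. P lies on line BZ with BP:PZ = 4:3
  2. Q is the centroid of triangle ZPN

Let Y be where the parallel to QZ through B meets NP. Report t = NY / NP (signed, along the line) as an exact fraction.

Assign B = (0, 0), N = (1, 0), Z = (0, 1) — the answer is frame-independent, so this choice is without loss of generality.
1. P lies on line BZ with BP:PZ = 4:3 ⇒ P = (0, 4/7)
2. Q is the centroid of triangle ZPN ⇒ Q = (1/3, 11/21)
through B parallel to QZ: direction (-1/3, 10/21); meets NP at Y = (-2/3, 20/21)
Y = N + t·(P−N) with t = 5/3

t = 5/3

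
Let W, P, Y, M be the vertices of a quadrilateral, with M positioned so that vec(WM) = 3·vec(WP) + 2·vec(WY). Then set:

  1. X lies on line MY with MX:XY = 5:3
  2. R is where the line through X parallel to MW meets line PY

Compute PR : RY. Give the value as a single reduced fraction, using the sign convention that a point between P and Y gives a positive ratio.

PR:RY = 31/9

Choose coordinates W = (0, 0), P = (1, 0), Y = (0, 1), M = (3, 2).
1. X lies on line MY with MX:XY = 5:3 ⇒ X = (9/8, 11/8)
2. R is where the line through X parallel to MW meets line PY ⇒ R = (9/40, 31/40)
R = P + t·(Y−P) with t = 31/40, so PR:RY = t:(1−t) = 31/40:9/40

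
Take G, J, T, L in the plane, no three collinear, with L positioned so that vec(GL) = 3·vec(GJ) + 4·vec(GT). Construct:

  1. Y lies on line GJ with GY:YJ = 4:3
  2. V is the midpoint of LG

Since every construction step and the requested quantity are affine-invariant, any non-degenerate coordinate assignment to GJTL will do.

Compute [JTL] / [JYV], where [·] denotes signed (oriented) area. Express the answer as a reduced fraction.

[JTL]:[JYV] = 7

Choose coordinates G = (0, 0), J = (1, 0), T = (0, 1), L = (3, 4).
1. Y lies on line GJ with GY:YJ = 4:3 ⇒ Y = (4/7, 0)
2. V is the midpoint of LG ⇒ V = (3/2, 2)
2·[JTL] = -6, 2·[JYV] = -6/7
[JTL]:[JYV] = -6:-6/7 = 7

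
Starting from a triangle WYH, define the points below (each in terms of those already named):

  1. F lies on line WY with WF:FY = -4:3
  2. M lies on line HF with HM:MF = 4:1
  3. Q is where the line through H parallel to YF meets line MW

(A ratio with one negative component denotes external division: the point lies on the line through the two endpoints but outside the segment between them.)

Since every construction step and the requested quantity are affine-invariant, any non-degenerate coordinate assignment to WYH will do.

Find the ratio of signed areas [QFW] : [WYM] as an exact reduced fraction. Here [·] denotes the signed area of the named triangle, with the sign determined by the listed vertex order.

Work in coordinates with W = (0, 0), Y = (1, 0), H = (0, 1).
1. F lies on line WY with WF:FY = -4:3 ⇒ F = (4, 0)
2. M lies on line HF with HM:MF = 4:1 ⇒ M = (16/5, 1/5)
3. Q is where the line through H parallel to YF meets line MW ⇒ Q = (16, 1)
2·[QFW] = -4, 2·[WYM] = 1/5
[QFW]:[WYM] = -4:1/5 = -20

[QFW]:[WYM] = -20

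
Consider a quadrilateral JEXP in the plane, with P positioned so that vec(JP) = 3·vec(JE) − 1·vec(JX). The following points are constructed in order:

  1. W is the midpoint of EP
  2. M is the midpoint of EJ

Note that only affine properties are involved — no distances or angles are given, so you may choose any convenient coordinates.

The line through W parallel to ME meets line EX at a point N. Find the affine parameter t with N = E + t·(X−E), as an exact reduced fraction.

Set J = (0, 0), E = (1, 0), X = (0, 1), P = (3, -1); any affine frame gives the same invariant.
1. W is the midpoint of EP ⇒ W = (2, -1/2)
2. M is the midpoint of EJ ⇒ M = (1/2, 0)
through W parallel to ME: direction (1/2, 0); meets EX at N = (3/2, -1/2)
N = E + t·(X−E) with t = -1/2

t = -1/2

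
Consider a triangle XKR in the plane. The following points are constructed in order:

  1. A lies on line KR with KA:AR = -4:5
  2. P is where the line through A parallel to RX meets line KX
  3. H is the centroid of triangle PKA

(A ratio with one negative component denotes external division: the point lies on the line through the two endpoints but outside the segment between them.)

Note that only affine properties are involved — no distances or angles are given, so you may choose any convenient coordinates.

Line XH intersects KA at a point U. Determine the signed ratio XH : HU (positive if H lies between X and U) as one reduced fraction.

XH:HU = -7/4

Set X = (0, 0), K = (1, 0), R = (0, 1); any affine frame gives the same invariant.
1. A lies on line KR with KA:AR = -4:5 ⇒ A = (5, -4)
2. P is where the line through A parallel to RX meets line KX ⇒ P = (5, 0)
3. H is the centroid of triangle PKA ⇒ H = (11/3, -4/3)
line XH meets KA at U = (11/7, -4/7)
H = X + t·(U−X) with t = 7/3, so XH:HU = 7/3:-4/3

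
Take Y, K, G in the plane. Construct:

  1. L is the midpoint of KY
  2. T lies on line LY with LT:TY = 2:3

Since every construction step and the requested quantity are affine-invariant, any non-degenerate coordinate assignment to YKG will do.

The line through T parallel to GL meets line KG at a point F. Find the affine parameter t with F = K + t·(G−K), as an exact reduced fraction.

Assign Y = (0, 0), K = (1, 0), G = (0, 1) — the answer is frame-independent, so this choice is without loss of generality.
1. L is the midpoint of KY ⇒ L = (1/2, 0)
2. T lies on line LY with LT:TY = 2:3 ⇒ T = (3/10, 0)
through T parallel to GL: direction (1/2, -1); meets KG at F = (-2/5, 7/5)
F = K + t·(G−K) with t = 7/5

t = 7/5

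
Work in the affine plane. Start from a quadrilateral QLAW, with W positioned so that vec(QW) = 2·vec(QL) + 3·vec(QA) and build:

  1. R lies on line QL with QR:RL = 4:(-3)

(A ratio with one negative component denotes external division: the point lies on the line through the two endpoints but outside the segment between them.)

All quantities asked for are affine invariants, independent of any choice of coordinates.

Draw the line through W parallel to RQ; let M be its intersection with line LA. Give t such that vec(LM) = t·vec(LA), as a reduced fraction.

t = 3

Choose coordinates Q = (0, 0), L = (1, 0), A = (0, 1), W = (2, 3).
1. R lies on line QL with QR:RL = 4:(-3) ⇒ R = (4, 0)
through W parallel to RQ: direction (-4, 0); meets LA at M = (-2, 3)
M = L + t·(A−L) with t = 3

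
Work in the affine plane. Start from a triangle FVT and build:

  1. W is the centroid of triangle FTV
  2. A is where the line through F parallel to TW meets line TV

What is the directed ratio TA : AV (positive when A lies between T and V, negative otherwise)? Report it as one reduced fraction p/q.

Choose coordinates F = (0, 0), V = (1, 0), T = (0, 1).
1. W is the centroid of triangle FTV ⇒ W = (1/3, 1/3)
2. A is where the line through F parallel to TW meets line TV ⇒ A = (-1, 2)
A = T + t·(V−T) with t = -1, so TA:AV = t:(1−t) = -1:2

TA:AV = -1/2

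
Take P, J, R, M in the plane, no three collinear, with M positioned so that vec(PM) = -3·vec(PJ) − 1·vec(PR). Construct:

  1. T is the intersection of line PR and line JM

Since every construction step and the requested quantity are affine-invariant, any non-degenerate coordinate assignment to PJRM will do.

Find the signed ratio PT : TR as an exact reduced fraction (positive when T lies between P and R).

Assign P = (0, 0), J = (1, 0), R = (0, 1), M = (-3, -1) — the answer is frame-independent, so this choice is without loss of generality.
1. T is the intersection of line PR and line JM ⇒ T = (0, -1/4)
T = P + t·(R−P) with t = -1/4, so PT:TR = t:(1−t) = -1/4:5/4

PT:TR = -1/5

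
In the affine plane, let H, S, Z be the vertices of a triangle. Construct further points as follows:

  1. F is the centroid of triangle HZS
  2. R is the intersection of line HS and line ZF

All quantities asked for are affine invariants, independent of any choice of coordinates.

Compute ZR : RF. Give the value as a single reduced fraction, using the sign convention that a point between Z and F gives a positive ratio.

ZR:RF = -3

Choose coordinates H = (0, 0), S = (1, 0), Z = (0, 1).
1. F is the centroid of triangle HZS ⇒ F = (1/3, 1/3)
2. R is the intersection of line HS and line ZF ⇒ R = (1/2, 0)
R = Z + t·(F−Z) with t = 3/2, so ZR:RF = t:(1−t) = 3/2:-1/2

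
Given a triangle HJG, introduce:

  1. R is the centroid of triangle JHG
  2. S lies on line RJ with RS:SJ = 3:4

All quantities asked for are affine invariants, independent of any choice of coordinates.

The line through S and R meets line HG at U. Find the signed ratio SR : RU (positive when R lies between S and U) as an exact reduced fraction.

Set H = (0, 0), J = (1, 0), G = (0, 1); any affine frame gives the same invariant.
1. R is the centroid of triangle JHG ⇒ R = (1/3, 1/3)
2. S lies on line RJ with RS:SJ = 3:4 ⇒ S = (13/21, 4/21)
line SR meets HG at U = (0, 1/2)
R = S + t·(U−S) with t = 6/13, so SR:RU = 6/13:7/13

SR:RU = 6/7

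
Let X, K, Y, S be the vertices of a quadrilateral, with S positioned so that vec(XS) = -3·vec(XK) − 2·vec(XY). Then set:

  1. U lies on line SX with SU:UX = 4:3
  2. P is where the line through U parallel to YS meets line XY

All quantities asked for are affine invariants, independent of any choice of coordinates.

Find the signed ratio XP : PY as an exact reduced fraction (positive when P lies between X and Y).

Assign X = (0, 0), K = (1, 0), Y = (0, 1), S = (-3, -2) — the answer is frame-independent, so this choice is without loss of generality.
1. U lies on line SX with SU:UX = 4:3 ⇒ U = (-9/7, -6/7)
2. P is where the line through U parallel to YS meets line XY ⇒ P = (0, 3/7)
P = X + t·(Y−X) with t = 3/7, so XP:PY = t:(1−t) = 3/7:4/7

XP:PY = 3/4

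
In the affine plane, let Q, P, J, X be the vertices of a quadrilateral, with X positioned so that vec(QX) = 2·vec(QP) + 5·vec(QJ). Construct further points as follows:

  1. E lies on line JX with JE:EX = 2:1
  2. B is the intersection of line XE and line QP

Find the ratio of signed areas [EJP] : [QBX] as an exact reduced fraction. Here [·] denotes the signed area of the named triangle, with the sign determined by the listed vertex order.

[EJP]:[QBX] = -8/5

Choose coordinates Q = (0, 0), P = (1, 0), J = (0, 1), X = (2, 5).
1. E lies on line JX with JE:EX = 2:1 ⇒ E = (4/3, 11/3)
2. B is the intersection of line XE and line QP ⇒ B = (-1/2, 0)
2·[EJP] = 4, 2·[QBX] = -5/2
[EJP]:[QBX] = 4:-5/2 = -8/5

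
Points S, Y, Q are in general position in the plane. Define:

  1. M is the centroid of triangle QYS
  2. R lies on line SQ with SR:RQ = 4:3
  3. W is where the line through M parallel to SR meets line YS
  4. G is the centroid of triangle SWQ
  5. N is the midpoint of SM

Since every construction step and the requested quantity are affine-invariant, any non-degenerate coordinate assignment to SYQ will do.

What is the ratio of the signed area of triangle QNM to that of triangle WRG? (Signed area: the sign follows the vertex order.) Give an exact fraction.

[QNM]:[WRG] = 21/2

Work in coordinates with S = (0, 0), Y = (1, 0), Q = (0, 1).
1. M is the centroid of triangle QYS ⇒ M = (1/3, 1/3)
2. R lies on line SQ with SR:RQ = 4:3 ⇒ R = (0, 4/7)
3. W is where the line through M parallel to SR meets line YS ⇒ W = (1/3, 0)
4. G is the centroid of triangle SWQ ⇒ G = (1/9, 1/3)
5. N is the midpoint of SM ⇒ N = (1/6, 1/6)
2·[QNM] = 1/6, 2·[WRG] = 1/63
[QNM]:[WRG] = 1/6:1/63 = 21/2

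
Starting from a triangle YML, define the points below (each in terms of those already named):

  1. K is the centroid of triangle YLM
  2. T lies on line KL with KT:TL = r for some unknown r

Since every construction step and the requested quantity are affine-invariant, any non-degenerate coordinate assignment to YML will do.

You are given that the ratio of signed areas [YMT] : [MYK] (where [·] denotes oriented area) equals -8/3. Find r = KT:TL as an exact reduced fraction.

r = 5

Set Y = (0, 0), M = (1, 0), L = (0, 1); any affine frame gives the same invariant.
1. K is the centroid of triangle YLM ⇒ K = (1/3, 1/3)
2. With KT:TL = r, write λ = r/(r+1) so T = K + λ·(L−K); T is affine-linear in λ
Every point depending on T is an affine combination of T and λ-independent points, so each such coordinate is linear in λ; the λ² term in each signed area is a multiple of (L−K)×(L−K) = 0, so 2·[YMT] and 2·[MYK] are each linear in λ. Evaluating at λ=0 and λ=1:
  2·[YMT] = 2/3·λ + 1/3,   2·[MYK] = -1/3
So [YMT]:[MYK] = (2/3·λ + 1/3) / (-1/3). Setting this equal to -8/3:
  2/3·λ + 1/3 = -8/3·(-1/3)  ⇒  λ = 5/6
Then r = λ/(1−λ) = (5/6)/(1/6) = 5. Check: with r = 5, T = (1/18, 8/9) and [YMT]:[MYK] = -8/3 as required.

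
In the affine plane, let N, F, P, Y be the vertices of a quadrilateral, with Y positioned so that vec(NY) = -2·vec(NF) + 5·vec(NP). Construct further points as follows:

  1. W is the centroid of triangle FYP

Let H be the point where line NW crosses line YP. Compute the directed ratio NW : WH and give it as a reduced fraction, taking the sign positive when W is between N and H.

Assign N = (0, 0), F = (1, 0), P = (0, 1), Y = (-2, 5) — the answer is frame-independent, so this choice is without loss of generality.
1. W is the centroid of triangle FYP ⇒ W = (-1/3, 2)
line NW meets YP at H = (-1/4, 3/2)
W = N + t·(H−N) with t = 4/3, so NW:WH = 4/3:-1/3

NW:WH = -4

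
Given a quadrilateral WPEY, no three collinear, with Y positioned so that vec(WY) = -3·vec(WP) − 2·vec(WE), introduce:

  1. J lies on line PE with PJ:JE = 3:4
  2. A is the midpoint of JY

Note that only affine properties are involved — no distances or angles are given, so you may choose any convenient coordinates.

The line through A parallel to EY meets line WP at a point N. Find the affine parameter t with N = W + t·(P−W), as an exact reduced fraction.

Set W = (0, 0), P = (1, 0), E = (0, 1), Y = (-3, -2); any affine frame gives the same invariant.
1. J lies on line PE with PJ:JE = 3:4 ⇒ J = (4/7, 3/7)
2. A is the midpoint of JY ⇒ A = (-17/14, -11/14)
through A parallel to EY: direction (-3, -3); meets WP at N = (-3/7, 0)
N = W + t·(P−W) with t = -3/7

t = -3/7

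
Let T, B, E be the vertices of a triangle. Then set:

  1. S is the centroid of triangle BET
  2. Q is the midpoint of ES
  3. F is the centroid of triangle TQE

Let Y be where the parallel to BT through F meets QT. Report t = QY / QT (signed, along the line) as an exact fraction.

Choose coordinates T = (0, 0), B = (1, 0), E = (0, 1).
1. S is the centroid of triangle BET ⇒ S = (1/3, 1/3)
2. Q is the midpoint of ES ⇒ Q = (1/6, 2/3)
3. F is the centroid of triangle TQE ⇒ F = (1/18, 5/9)
through F parallel to BT: direction (-1, 0); meets QT at Y = (5/36, 5/9)
Y = Q + t·(T−Q) with t = 1/6

t = 1/6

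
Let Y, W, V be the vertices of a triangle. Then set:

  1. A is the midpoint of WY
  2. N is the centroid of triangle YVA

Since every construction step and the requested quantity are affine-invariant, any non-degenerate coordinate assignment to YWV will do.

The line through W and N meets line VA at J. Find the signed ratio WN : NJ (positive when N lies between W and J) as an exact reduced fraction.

Assign Y = (0, 0), W = (1, 0), V = (0, 1) — the answer is frame-independent, so this choice is without loss of generality.
1. A is the midpoint of WY ⇒ A = (1/2, 0)
2. N is the centroid of triangle YVA ⇒ N = (1/6, 1/3)
line WN meets VA at J = (3/8, 1/4)
N = W + t·(J−W) with t = 4/3, so WN:NJ = 4/3:-1/3

WN:NJ = -4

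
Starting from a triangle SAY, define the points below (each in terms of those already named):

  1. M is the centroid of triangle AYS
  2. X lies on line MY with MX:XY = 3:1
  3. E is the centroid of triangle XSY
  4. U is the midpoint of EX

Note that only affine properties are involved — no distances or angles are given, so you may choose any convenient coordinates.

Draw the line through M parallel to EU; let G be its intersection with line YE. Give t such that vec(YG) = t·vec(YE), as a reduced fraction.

Assign S = (0, 0), A = (1, 0), Y = (0, 1) — the answer is frame-independent, so this choice is without loss of generality.
1. M is the centroid of triangle AYS ⇒ M = (1/3, 1/3)
2. X lies on line MY with MX:XY = 3:1 ⇒ X = (1/12, 5/6)
3. E is the centroid of triangle XSY ⇒ E = (1/36, 11/18)
4. U is the midpoint of EX ⇒ U = (1/18, 13/18)
through M parallel to EU: direction (1/36, 1/9); meets YE at G = (1/9, -5/9)
G = Y + t·(E−Y) with t = 4

t = 4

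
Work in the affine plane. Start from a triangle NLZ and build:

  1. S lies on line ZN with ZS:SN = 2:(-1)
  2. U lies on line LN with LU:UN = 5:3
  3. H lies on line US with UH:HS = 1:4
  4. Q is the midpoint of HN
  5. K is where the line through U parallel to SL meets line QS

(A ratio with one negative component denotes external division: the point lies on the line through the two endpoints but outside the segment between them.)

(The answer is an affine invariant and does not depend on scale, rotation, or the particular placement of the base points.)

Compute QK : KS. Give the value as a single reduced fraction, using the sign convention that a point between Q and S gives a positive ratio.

Set N = (0, 0), L = (1, 0), Z = (0, 1); any affine frame gives the same invariant.
1. S lies on line ZN with ZS:SN = 2:(-1) ⇒ S = (0, -1)
2. U lies on line LN with LU:UN = 5:3 ⇒ U = (3/8, 0)
3. H lies on line US with UH:HS = 1:4 ⇒ H = (3/10, -1/5)
4. Q is the midpoint of HN ⇒ Q = (3/20, -1/10)
5. K is where the line through U parallel to SL meets line QS ⇒ K = (1/8, -1/4)
K = Q + t·(S−Q) with t = 1/6, so QK:KS = t:(1−t) = 1/6:5/6

QK:KS = 1/5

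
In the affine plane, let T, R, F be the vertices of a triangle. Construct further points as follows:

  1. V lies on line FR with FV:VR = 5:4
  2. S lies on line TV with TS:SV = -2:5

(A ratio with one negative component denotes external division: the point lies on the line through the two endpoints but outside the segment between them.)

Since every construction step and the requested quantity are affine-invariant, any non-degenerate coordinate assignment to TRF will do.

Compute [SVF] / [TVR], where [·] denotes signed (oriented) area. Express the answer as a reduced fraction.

Set T = (0, 0), R = (1, 0), F = (0, 1); any affine frame gives the same invariant.
1. V lies on line FR with FV:VR = 5:4 ⇒ V = (5/9, 4/9)
2. S lies on line TV with TS:SV = -2:5 ⇒ S = (-10/27, -8/27)
2·[SVF] = 25/27, 2·[TVR] = -4/9
[SVF]:[TVR] = 25/27:-4/9 = -25/12

[SVF]:[TVR] = -25/12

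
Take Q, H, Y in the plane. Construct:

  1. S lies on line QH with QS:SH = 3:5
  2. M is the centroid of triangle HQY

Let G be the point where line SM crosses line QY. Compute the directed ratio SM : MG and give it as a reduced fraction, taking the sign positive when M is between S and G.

Assign Q = (0, 0), H = (1, 0), Y = (0, 1) — the answer is frame-independent, so this choice is without loss of generality.
1. S lies on line QH with QS:SH = 3:5 ⇒ S = (3/8, 0)
2. M is the centroid of triangle HQY ⇒ M = (1/3, 1/3)
line SM meets QY at G = (0, 3)
M = S + t·(G−S) with t = 1/9, so SM:MG = 1/9:8/9

SM:MG = 1/8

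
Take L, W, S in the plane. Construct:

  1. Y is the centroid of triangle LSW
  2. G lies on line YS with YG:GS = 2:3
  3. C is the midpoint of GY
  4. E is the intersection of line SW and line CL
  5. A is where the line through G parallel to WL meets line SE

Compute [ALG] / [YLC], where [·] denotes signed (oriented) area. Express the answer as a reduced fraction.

Work in coordinates with L = (0, 0), W = (1, 0), S = (0, 1).
1. Y is the centroid of triangle LSW ⇒ Y = (1/3, 1/3)
2. G lies on line YS with YG:GS = 2:3 ⇒ G = (1/5, 3/5)
3. C is the midpoint of GY ⇒ C = (4/15, 7/15)
4. E is the intersection of line SW and line CL ⇒ E = (4/11, 7/11)
5. A is where the line through G parallel to WL meets line SE ⇒ A = (2/5, 3/5)
2·[ALG] = -3/25, 2·[YLC] = -1/15
[ALG]:[YLC] = -3/25:-1/15 = 9/5

[ALG]:[YLC] = 9/5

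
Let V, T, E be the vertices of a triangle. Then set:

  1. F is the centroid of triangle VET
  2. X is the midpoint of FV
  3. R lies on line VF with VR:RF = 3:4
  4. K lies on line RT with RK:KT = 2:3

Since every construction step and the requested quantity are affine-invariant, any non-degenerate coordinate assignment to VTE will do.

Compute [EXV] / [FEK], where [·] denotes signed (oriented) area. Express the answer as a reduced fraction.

Assign V = (0, 0), T = (1, 0), E = (0, 1) — the answer is frame-independent, so this choice is without loss of generality.
1. F is the centroid of triangle VET ⇒ F = (1/3, 1/3)
2. X is the midpoint of FV ⇒ X = (1/6, 1/6)
3. R lies on line VF with VR:RF = 3:4 ⇒ R = (1/7, 1/7)
4. K lies on line RT with RK:KT = 2:3 ⇒ K = (17/35, 3/35)
2·[EXV] = -1/6, 2·[FEK] = -2/105
[EXV]:[FEK] = -1/6:-2/105 = 35/4

[EXV]:[FEK] = 35/4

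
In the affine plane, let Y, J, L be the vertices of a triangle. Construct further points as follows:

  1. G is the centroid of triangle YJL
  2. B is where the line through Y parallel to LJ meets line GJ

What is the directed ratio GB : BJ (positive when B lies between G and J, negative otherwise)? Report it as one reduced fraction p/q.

GB:BJ = -2/3

Work in coordinates with Y = (0, 0), J = (1, 0), L = (0, 1).
1. G is the centroid of triangle YJL ⇒ G = (1/3, 1/3)
2. B is where the line through Y parallel to LJ meets line GJ ⇒ B = (-1, 1)
B = G + t·(J−G) with t = -2, so GB:BJ = t:(1−t) = -2:3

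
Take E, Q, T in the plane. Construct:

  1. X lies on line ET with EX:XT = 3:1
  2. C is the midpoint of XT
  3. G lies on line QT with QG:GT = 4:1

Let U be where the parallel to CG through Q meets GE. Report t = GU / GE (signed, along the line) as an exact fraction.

Set E = (0, 0), Q = (1, 0), T = (0, 1); any affine frame gives the same invariant.
1. X lies on line ET with EX:XT = 3:1 ⇒ X = (0, 3/4)
2. C is the midpoint of XT ⇒ C = (0, 7/8)
3. G lies on line QT with QG:GT = 4:1 ⇒ G = (1/5, 4/5)
through Q parallel to CG: direction (1/5, -3/40); meets GE at U = (3/35, 12/35)
U = G + t·(E−G) with t = 4/7

t = 4/7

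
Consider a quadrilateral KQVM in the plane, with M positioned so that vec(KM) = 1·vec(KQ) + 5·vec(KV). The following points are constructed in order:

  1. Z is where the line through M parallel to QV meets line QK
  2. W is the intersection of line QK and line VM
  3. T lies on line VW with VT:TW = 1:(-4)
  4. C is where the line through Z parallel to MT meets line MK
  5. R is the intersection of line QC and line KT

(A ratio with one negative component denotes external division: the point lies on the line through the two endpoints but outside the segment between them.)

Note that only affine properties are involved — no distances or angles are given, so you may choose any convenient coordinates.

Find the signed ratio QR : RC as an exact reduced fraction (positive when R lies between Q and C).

QR:RC = 2/33

Set K = (0, 0), Q = (1, 0), V = (0, 1), M = (1, 5); any affine frame gives the same invariant.
1. Z is where the line through M parallel to QV meets line QK ⇒ Z = (6, 0)
2. W is the intersection of line QK and line VM ⇒ W = (-1/4, 0)
3. T lies on line VW with VT:TW = 1:(-4) ⇒ T = (1/12, 4/3)
4. C is where the line through Z parallel to MT meets line MK ⇒ C = (-24, -120)
5. R is the intersection of line QC and line KT ⇒ R = (-3/7, -48/7)
R = Q + t·(C−Q) with t = 2/35, so QR:RC = t:(1−t) = 2/35:33/35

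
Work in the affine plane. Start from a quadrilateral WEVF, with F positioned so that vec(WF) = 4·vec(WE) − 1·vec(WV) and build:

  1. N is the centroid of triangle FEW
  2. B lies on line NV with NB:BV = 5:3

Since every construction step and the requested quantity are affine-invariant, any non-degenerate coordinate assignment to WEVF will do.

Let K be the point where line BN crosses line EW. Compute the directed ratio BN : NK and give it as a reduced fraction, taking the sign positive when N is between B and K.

Assign W = (0, 0), E = (1, 0), V = (0, 1), F = (4, -1) — the answer is frame-independent, so this choice is without loss of generality.
1. N is the centroid of triangle FEW ⇒ N = (5/3, -1/3)
2. B lies on line NV with NB:BV = 5:3 ⇒ B = (5/8, 1/2)
line BN meets EW at K = (5/4, 0)
N = B + t·(K−B) with t = 5/3, so BN:NK = 5/3:-2/3

BN:NK = -5/2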